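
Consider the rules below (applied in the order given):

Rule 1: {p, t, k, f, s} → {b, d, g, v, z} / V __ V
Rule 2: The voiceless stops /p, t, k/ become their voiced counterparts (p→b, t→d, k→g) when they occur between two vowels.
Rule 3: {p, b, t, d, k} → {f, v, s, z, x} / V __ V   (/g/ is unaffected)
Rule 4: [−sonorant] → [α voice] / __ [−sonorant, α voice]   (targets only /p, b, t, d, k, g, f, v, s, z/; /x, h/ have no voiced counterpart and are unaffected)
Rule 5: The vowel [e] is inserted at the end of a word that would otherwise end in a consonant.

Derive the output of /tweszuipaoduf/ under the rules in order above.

Rule 1 (intervocalic voicing): /p/ is a voiceless obstruent between vowels /i/ and /a/, so it voices to [b]. /tweszuipaoduf/ → tweszuibaoduf.
Rule 2 (intervocalic voicing): no segment meets the environment; /tweszuibaoduf/ is unchanged.
Rule 3 (intervocalic spirantization): /b/ is a stop between vowels /i/ and /a/, so it spirantizes to the fricative [v]. /d/ is a stop between vowels /o/ and /u/, so it spirantizes to the fricative [z]. /tweszuibaoduf/ → tweszuivaozuf.
Rule 4 (regressive voicing assimilation): /s/ precedes the voiced obstruent /z/, so it voices to [z] by assimilation. /tweszuivaozuf/ → twezzuivaozuf.
Rule 5 (final e-epenthesis): the form ends in the consonant /f/, so [e] is inserted word-finally. /twezzuivaozuf/ → twezzuivaozufe.

twezzuivaozufe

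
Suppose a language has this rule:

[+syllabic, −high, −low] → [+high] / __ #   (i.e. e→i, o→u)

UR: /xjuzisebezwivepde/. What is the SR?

Scanning /xjuzisebezwivepde/: /e/ at position 7 is not in the conditioning environment; /e/ at position 9 is not in the conditioning environment; /e/ at position 14 is not in the conditioning environment; /e/ is a mid vowel in word-final position, so it raises to [i].
Result: [xjuzisebezwivepdi].

xjuzisebezwivepdi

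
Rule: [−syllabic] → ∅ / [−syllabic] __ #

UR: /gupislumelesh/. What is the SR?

/h/ is the second consonant of a word-final cluster /sh/, so it deletes.
The other instances of /g/, /p/, /s/, /l/, /m/ do not occur in the required environment and remain unchanged.
Surface form: [gupislumeles].

gupislumeles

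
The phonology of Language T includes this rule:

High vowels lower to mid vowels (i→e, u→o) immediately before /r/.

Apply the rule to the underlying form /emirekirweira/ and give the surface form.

emerekerweera

/i/ is a high vowel immediately before /r/, so it lowers to [e].
/i/ is a high vowel immediately before /r/, so it lowers to [e].
/i/ is a high vowel immediately before /r/, so it lowers to [e].
Surface form: [emerekerweera].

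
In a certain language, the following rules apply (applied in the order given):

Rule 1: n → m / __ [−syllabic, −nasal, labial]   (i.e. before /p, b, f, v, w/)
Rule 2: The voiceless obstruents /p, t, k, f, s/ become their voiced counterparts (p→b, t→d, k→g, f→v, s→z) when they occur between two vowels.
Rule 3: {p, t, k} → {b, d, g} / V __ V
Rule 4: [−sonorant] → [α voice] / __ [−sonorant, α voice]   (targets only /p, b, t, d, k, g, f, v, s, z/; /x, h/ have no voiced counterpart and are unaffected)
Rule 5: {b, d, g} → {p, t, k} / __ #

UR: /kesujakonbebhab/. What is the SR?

kezujagombephap

Rule 1 (nasal place assimilation): /n/ precedes the labial consonant /b/, so it assimilates in place to [m]. /kesujakonbebhab/ → kesujakombebhab.
Rule 2 (intervocalic voicing): /s/ is a voiceless obstruent between vowels /e/ and /u/, so it voices to [z]. /k/ is a voiceless obstruent between vowels /a/ and /o/, so it voices to [g]. /kesujakombebhab/ → kezujagombebhab.
Rule 3 (intervocalic voicing): no segment meets the environment; /kezujagombebhab/ is unchanged.
Rule 4 (regressive voicing assimilation): /b/ precedes the voiceless obstruent /h/, so it devoices to [p] by assimilation. /kezujagombebhab/ → kezujagombephab.
Rule 5 (final devoicing): /b/ is a voiced stop in word-final position, so it devoices to [p]. /kezujagombephab/ → kezujagombephap.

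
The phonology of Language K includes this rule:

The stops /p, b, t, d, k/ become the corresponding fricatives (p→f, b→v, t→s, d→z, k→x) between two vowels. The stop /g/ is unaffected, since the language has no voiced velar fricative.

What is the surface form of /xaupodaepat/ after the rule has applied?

xaufozaefat

/p/ is a stop between vowels /u/ and /o/, so it spirantizes to the fricative [f].
/d/ is a stop between vowels /o/ and /a/, so it spirantizes to the fricative [z].
/p/ is a stop between vowels /e/ and /a/, so it spirantizes to the fricative [f].
Surface form: [xaufozaefat].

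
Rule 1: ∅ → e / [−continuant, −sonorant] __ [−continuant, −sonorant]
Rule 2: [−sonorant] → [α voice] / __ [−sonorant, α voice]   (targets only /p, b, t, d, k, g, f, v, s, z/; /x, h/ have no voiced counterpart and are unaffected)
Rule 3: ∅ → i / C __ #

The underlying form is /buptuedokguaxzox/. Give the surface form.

bupetuedokeguaxzoxi

Rule 1 (stop-cluster e-epenthesis): /p/ and /t/ form a stop–stop cluster, so [e] is inserted between them. /k/ and /g/ form a stop–stop cluster, so [e] is inserted between them. /buptuedokguaxzox/ → bupetuedokeguaxzox.
Rule 2 (regressive voicing assimilation): no segment meets the environment; /bupetuedokeguaxzox/ is unchanged.
Rule 3 (final i-epenthesis): the form ends in the consonant /x/, so [i] is inserted word-finally. /bupetuedokeguaxzox/ → bupetuedokeguaxzoxi.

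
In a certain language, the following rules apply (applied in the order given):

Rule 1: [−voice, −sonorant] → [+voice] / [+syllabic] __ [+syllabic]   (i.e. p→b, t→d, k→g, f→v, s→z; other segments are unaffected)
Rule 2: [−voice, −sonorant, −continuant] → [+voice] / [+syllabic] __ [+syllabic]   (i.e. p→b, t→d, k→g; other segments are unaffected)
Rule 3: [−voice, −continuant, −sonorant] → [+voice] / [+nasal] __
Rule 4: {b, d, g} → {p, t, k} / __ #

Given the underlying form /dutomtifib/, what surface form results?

Rule 1 (intervocalic voicing): /t/ is a voiceless obstruent between vowels /u/ and /o/, so it voices to [d]. /f/ is a voiceless obstruent between vowels /i/ and /i/, so it voices to [v]. /dutomtifib/ → dudomtivib.
Rule 2 (intervocalic voicing): no segment meets the environment; /dudomtivib/ is unchanged.
Rule 3 (post-nasal voicing): /t/ is a voiceless stop immediately after the nasal /m/, so it voices to [d]. /dudomtivib/ → dudomdivib.
Rule 4 (final devoicing): /b/ is a voiced stop in word-final position, so it devoices to [p]. /dudomdivib/ → dudomdivip.

dudomdivip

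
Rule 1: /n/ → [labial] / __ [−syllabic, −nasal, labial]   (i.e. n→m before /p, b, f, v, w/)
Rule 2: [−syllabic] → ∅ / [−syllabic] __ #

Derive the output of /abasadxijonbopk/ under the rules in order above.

Rule 1 (nasal place assimilation): /n/ precedes the labial consonant /b/, so it assimilates in place to [m]. /abasadxijonbopk/ → abasadxijombopk.
Rule 2 (final cluster simplification): /k/ is the second consonant of a word-final cluster /pk/, so it deletes. /abasadxijombopk/ → abasadxijombop.

abasadxijombop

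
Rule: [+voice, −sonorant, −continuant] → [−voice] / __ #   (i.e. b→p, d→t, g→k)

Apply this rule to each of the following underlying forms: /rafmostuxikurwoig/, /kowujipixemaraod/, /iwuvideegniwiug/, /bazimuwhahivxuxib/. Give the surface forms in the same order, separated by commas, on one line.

rafmostuxikurwoik, kowujipixemaraot, iwuvideegniwiuk, bazimuwhahivxuxip

/rafmostuxikurwoig/: /g/ is a voiced stop in word-final position, so it devoices to [k]. → [rafmostuxikurwoik].
/kowujipixemaraod/: /d/ is a voiced stop in word-final position, so it devoices to [t]. → [kowujipixemaraot].
/iwuvideegniwiug/: /g/ is a voiced stop in word-final position, so it devoices to [k]. → [iwuvideegniwiuk].
/bazimuwhahivxuxib/: /b/ is a voiced stop in word-final position, so it devoices to [p]. → [bazimuwhahivxuxip].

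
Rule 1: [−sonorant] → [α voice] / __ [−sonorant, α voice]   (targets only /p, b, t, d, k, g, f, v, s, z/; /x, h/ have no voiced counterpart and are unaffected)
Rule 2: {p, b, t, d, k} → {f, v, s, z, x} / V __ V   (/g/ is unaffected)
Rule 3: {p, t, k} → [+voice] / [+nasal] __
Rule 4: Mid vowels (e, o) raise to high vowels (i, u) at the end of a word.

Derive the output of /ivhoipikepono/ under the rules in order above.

Rule 1 (regressive voicing assimilation): /v/ precedes the voiceless obstruent /h/, so it devoices to [f] by assimilation. /ivhoipikepono/ → ifhoipikepono.
Rule 2 (intervocalic spirantization): /p/ is a stop between vowels /i/ and /i/, so it spirantizes to the fricative [f]. /k/ is a stop between vowels /i/ and /e/, so it spirantizes to the fricative [x]. /p/ is a stop between vowels /e/ and /o/, so it spirantizes to the fricative [f]. /ifhoipikepono/ → ifhoifixefono.
Rule 3 (post-nasal voicing): no segment meets the environment; /ifhoifixefono/ is unchanged.
Rule 4 (final vowel raising): /o/ is a mid vowel in word-final position, so it raises to [u]. /ifhoifixefono/ → ifhoifixefonu.

ifhoifixefonu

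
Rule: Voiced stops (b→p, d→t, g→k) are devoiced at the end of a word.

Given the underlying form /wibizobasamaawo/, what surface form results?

No segment of /wibizobasamaawo/ meets the structural description of the rule, so the form surfaces unchanged.

wibizobasamaawo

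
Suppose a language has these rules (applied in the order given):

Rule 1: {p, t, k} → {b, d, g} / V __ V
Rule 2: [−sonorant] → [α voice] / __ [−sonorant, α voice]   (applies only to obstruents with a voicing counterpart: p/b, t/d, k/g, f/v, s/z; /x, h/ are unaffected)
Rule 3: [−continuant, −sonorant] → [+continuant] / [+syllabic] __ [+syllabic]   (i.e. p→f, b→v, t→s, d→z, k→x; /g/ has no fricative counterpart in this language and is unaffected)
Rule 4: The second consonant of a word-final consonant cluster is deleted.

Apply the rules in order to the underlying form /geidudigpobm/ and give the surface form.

Rule 1 (intervocalic voicing): no segment meets the environment; /geidudigpobm/ is unchanged.
Rule 2 (regressive voicing assimilation): /g/ precedes the voiceless obstruent /p/, so it devoices to [k] by assimilation. /geidudigpobm/ → geidudikpobm.
Rule 3 (intervocalic spirantization): /d/ is a stop between vowels /i/ and /u/, so it spirantizes to the fricative [z]. /d/ is a stop between vowels /u/ and /i/, so it spirantizes to the fricative [z]. /geidudikpobm/ → geizuzikpobm.
Rule 4 (final cluster simplification): /m/ is the second consonant of a word-final cluster /bm/, so it deletes. /geizuzikpobm/ → geizuzikpob.

geizuzikpob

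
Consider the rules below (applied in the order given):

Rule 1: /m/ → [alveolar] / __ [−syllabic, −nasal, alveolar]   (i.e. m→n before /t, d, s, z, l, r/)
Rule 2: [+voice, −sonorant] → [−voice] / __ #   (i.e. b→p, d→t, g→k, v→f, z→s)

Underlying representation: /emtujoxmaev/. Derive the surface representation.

Rule 1 (nasal place assimilation): /m/ precedes the alveolar consonant /t/, so it assimilates in place to [n]. /emtujoxmaev/ → entujoxmaev.
Rule 2 (final devoicing): /v/ is a voiced obstruent in word-final position, so it devoices to [f]. /entujoxmaev/ → entujoxmaef.

entujoxmaef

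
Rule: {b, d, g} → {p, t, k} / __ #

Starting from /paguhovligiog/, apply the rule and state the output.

paguhovligiok

/g/ is a voiced stop in word-final position, so it devoices to [k].
The other instances of /g/ do not occur in the required environment and remain unchanged.
Surface form: [paguhovligiok].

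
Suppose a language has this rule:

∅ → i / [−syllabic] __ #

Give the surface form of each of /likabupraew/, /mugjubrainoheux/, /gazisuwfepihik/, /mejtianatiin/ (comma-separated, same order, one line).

/likabupraew/: the form ends in the consonant /w/, so [i] is inserted word-finally. → [likabupraewi].
/mugjubrainoheux/: the form ends in the consonant /x/, so [i] is inserted word-finally. → [mugjubrainoheuxi].
/gazisuwfepihik/: the form ends in the consonant /k/, so [i] is inserted word-finally. → [gazisuwfepihiki].
/mejtianatiin/: the form ends in the consonant /n/, so [i] is inserted word-finally. → [mejtianatiini].

likabupraewi, mugjubrainoheuxi, gazisuwfepihiki, mejtianatiini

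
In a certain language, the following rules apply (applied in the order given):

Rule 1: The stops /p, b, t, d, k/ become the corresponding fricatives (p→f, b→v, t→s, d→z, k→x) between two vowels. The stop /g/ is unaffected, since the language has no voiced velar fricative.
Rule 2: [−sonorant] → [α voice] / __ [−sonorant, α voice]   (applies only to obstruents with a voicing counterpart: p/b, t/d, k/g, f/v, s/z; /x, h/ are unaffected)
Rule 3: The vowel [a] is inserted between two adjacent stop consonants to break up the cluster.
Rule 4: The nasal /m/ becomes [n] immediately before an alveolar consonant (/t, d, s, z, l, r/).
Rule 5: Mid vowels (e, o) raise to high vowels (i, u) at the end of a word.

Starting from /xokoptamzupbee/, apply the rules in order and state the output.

Rule 1 (intervocalic spirantization): /k/ is a stop between vowels /o/ and /o/, so it spirantizes to the fricative [x]. /xokoptamzupbee/ → xoxoptamzupbee.
Rule 2 (regressive voicing assimilation): /p/ precedes the voiced obstruent /b/, so it voices to [b] by assimilation. /xoxoptamzupbee/ → xoxoptamzubbee.
Rule 3 (stop-cluster a-epenthesis): /p/ and /t/ form a stop–stop cluster, so [a] is inserted between them. /b/ and /b/ form a stop–stop cluster, so [a] is inserted between them. /xoxoptamzubbee/ → xoxopatamzubabee.
Rule 4 (nasal place assimilation): /m/ precedes the alveolar consonant /z/, so it assimilates in place to [n]. /xoxopatamzubabee/ → xoxopatanzubabee.
Rule 5 (final vowel raising): /e/ is a mid vowel in word-final position, so it raises to [i]. /xoxopatanzubabee/ → xoxopatanzubabei.

xoxopatanzubabei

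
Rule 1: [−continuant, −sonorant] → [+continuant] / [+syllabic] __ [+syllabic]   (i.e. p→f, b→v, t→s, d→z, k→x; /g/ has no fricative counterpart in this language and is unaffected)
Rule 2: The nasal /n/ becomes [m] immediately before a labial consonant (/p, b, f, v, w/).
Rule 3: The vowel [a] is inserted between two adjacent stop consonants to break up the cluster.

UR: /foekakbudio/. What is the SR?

Rule 1 (intervocalic spirantization): /k/ is a stop between vowels /e/ and /a/, so it spirantizes to the fricative [x]. /d/ is a stop between vowels /u/ and /i/, so it spirantizes to the fricative [z]. /foekakbudio/ → foexakbuzio.
Rule 2 (nasal place assimilation): no segment meets the environment; /foexakbuzio/ is unchanged.
Rule 3 (stop-cluster a-epenthesis): /k/ and /b/ form a stop–stop cluster, so [a] is inserted between them. /foexakbuzio/ → foexakabuzio.

foexakabuzio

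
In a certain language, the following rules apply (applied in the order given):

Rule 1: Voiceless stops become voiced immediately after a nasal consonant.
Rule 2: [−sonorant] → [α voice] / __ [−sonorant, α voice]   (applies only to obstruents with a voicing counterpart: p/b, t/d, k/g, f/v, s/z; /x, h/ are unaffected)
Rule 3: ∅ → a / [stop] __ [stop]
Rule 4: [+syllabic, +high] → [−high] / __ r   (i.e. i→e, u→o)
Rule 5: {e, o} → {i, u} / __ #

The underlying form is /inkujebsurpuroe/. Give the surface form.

ingujepsorporoi

Rule 1 (post-nasal voicing): /k/ is a voiceless stop immediately after the nasal /n/, so it voices to [g]. /inkujebsurpuroe/ → ingujebsurpuroe.
Rule 2 (regressive voicing assimilation): /b/ precedes the voiceless obstruent /s/, so it devoices to [p] by assimilation. /ingujebsurpuroe/ → ingujepsurpuroe.
Rule 3 (stop-cluster a-epenthesis): no segment meets the environment; /ingujepsurpuroe/ is unchanged.
Rule 4 (pre-rhotic lowering): /u/ is a high vowel immediately before /r/, so it lowers to [o]. /u/ is a high vowel immediately before /r/, so it lowers to [o]. /ingujepsurpuroe/ → ingujepsorporoe.
Rule 5 (final vowel raising): /e/ is a mid vowel in word-final position, so it raises to [i]. /ingujepsorporoe/ → ingujepsorporoi.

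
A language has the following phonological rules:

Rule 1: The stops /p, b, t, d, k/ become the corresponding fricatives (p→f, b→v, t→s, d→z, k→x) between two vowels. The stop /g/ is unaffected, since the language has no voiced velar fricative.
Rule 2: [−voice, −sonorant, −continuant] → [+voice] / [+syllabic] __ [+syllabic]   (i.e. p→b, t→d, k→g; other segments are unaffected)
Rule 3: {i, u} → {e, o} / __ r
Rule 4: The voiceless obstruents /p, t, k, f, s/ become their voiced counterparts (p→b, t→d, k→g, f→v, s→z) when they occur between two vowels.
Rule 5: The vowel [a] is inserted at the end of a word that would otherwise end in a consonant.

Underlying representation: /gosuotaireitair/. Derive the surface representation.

gozuozaereizaera

Rule 1 (intervocalic spirantization): /t/ is a stop between vowels /o/ and /a/, so it spirantizes to the fricative [s]. /t/ is a stop between vowels /i/ and /a/, so it spirantizes to the fricative [s]. /gosuotaireitair/ → gosuosaireisair.
Rule 2 (intervocalic voicing): no segment meets the environment; /gosuosaireisair/ is unchanged.
Rule 3 (pre-rhotic lowering): /i/ is a high vowel immediately before /r/, so it lowers to [e]. /i/ is a high vowel immediately before /r/, so it lowers to [e]. /gosuosaireisair/ → gosuosaereisaer.
Rule 4 (intervocalic voicing): /s/ is a voiceless obstruent between vowels /o/ and /u/, so it voices to [z]. /s/ is a voiceless obstruent between vowels /o/ and /a/, so it voices to [z]. /s/ is a voiceless obstruent between vowels /i/ and /a/, so it voices to [z]. /gosuosaereisaer/ → gozuozaereizaer.
Rule 5 (final a-epenthesis): the form ends in the consonant /r/, so [a] is inserted word-finally. /gozuozaereizaer/ → gozuozaereizaera.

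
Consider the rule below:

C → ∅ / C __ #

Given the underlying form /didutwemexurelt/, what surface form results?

/t/ is the second consonant of a word-final cluster /lt/, so it deletes.
Surface form: [didutwemexurel].

didutwemexurel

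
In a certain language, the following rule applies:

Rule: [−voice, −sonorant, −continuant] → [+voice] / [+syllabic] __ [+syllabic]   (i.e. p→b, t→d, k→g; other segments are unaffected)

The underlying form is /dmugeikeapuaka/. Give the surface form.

/k/ is a voiceless stop between vowels /i/ and /e/, so it voices to [g].
/p/ is a voiceless stop between vowels /a/ and /u/, so it voices to [b].
/k/ is a voiceless stop between vowels /a/ and /a/, so it voices to [g].
Surface form: [dmugeigeabuaga].

dmugeigeabuaga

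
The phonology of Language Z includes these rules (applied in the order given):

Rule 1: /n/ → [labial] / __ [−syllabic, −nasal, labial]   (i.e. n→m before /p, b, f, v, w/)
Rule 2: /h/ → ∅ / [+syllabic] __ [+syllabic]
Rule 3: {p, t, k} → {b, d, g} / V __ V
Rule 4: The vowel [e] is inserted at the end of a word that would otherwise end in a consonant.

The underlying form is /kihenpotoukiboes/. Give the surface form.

kiempodougiboese

Rule 1 (nasal place assimilation): /n/ precedes the labial consonant /p/, so it assimilates in place to [m]. /kihenpotoukiboes/ → kihempotoukiboes.
Rule 2 (intervocalic h-deletion): /h/ occurs between vowels /i/ and /e/, so it deletes. /kihempotoukiboes/ → kiempotoukiboes.
Rule 3 (intervocalic voicing): /t/ is a voiceless stop between vowels /o/ and /o/, so it voices to [d]. /k/ is a voiceless stop between vowels /u/ and /i/, so it voices to [g]. /kiempotoukiboes/ → kiempodougiboes.
Rule 4 (final e-epenthesis): the form ends in the consonant /s/, so [e] is inserted word-finally. /kiempodougiboes/ → kiempodougiboese.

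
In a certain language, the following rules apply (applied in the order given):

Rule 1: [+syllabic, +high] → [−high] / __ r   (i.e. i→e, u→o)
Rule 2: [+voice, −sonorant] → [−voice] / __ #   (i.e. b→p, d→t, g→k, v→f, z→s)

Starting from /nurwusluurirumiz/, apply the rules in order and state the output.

Rule 1 (pre-rhotic lowering): /u/ is a high vowel immediately before /r/, so it lowers to [o]. /u/ is a high vowel immediately before /r/, so it lowers to [o]. /i/ is a high vowel immediately before /r/, so it lowers to [e]. /nurwusluurirumiz/ → norwusluorerumiz.
Rule 2 (final devoicing): /z/ is a voiced obstruent in word-final position, so it devoices to [s]. /norwusluorerumiz/ → norwusluorerumis.

norwusluorerumis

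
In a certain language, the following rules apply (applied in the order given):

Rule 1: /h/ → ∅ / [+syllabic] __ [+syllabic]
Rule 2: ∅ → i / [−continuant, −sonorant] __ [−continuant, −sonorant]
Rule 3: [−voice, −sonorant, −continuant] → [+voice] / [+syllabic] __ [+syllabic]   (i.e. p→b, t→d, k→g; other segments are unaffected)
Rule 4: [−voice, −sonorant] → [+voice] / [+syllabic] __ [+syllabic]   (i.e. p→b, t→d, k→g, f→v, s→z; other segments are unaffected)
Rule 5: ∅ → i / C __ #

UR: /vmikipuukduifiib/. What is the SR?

Rule 1 (intervocalic h-deletion): no segment meets the environment; /vmikipuukduifiib/ is unchanged.
Rule 2 (stop-cluster i-epenthesis): /k/ and /d/ form a stop–stop cluster, so [i] is inserted between them. /vmikipuukduifiib/ → vmikipuukiduifiib.
Rule 3 (intervocalic voicing): /k/ is a voiceless stop between vowels /i/ and /i/, so it voices to [g]. /p/ is a voiceless stop between vowels /i/ and /u/, so it voices to [b]. /k/ is a voiceless stop between vowels /u/ and /i/, so it voices to [g]. /vmikipuukiduifiib/ → vmigibuugiduifiib.
Rule 4 (intervocalic voicing): /f/ is a voiceless obstruent between vowels /i/ and /i/, so it voices to [v]. /vmigibuugiduifiib/ → vmigibuugiduiviib.
Rule 5 (final i-epenthesis): the form ends in the consonant /b/, so [i] is inserted word-finally. /vmigibuugiduiviib/ → vmigibuugiduiviibi.

vmigibuugiduiviibi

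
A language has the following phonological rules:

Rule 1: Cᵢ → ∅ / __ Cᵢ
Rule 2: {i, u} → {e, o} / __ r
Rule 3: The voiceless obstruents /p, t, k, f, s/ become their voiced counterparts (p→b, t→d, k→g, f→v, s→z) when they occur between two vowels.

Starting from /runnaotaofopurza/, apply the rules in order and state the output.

runaodaovoborza

Rule 1 (degemination): /nn/ is a geminate; the first /n/ deletes. /runnaotaofopurza/ → runaotaofopurza.
Rule 2 (pre-rhotic lowering): /u/ is a high vowel immediately before /r/, so it lowers to [o]. /runaotaofopurza/ → runaotaofoporza.
Rule 3 (intervocalic voicing): /t/ is a voiceless obstruent between vowels /o/ and /a/, so it voices to [d]. /f/ is a voiceless obstruent between vowels /o/ and /o/, so it voices to [v]. /p/ is a voiceless obstruent between vowels /o/ and /o/, so it voices to [b]. /runaotaofoporza/ → runaodaovoborza.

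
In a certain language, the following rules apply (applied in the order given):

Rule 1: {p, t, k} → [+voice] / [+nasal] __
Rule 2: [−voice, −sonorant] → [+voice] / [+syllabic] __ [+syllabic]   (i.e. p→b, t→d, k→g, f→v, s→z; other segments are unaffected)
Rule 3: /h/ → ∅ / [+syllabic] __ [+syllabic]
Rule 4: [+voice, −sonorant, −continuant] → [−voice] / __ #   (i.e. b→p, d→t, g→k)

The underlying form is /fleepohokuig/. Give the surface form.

Rule 1 (post-nasal voicing): no segment meets the environment; /fleepohokuig/ is unchanged.
Rule 2 (intervocalic voicing): /p/ is a voiceless obstruent between vowels /e/ and /o/, so it voices to [b]. /k/ is a voiceless obstruent between vowels /o/ and /u/, so it voices to [g]. /fleepohokuig/ → fleebohoguig.
Rule 3 (intervocalic h-deletion): /h/ occurs between vowels /o/ and /o/, so it deletes. /fleebohoguig/ → fleebooguig.
Rule 4 (final devoicing): /g/ is a voiced stop in word-final position, so it devoices to [k]. /fleebooguig/ → fleebooguik.

fleebooguik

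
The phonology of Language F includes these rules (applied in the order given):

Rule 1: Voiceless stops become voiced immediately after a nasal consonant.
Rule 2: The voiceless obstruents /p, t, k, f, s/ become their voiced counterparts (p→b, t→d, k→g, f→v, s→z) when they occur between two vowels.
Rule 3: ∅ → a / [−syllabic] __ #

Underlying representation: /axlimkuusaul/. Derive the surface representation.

Rule 1 (post-nasal voicing): /k/ is a voiceless stop immediately after the nasal /m/, so it voices to [g]. /axlimkuusaul/ → axlimguusaul.
Rule 2 (intervocalic voicing): /s/ is a voiceless obstruent between vowels /u/ and /a/, so it voices to [z]. /axlimguusaul/ → axlimguuzaul.
Rule 3 (final a-epenthesis): the form ends in the consonant /l/, so [a] is inserted word-finally. /axlimguuzaul/ → axlimguuzaula.

axlimguuzaula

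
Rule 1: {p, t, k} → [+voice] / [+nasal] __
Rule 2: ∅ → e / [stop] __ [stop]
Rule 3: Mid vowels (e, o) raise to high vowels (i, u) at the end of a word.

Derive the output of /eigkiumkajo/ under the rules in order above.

eigekiumgaju

Rule 1 (post-nasal voicing): /k/ is a voiceless stop immediately after the nasal /m/, so it voices to [g]. /eigkiumkajo/ → eigkiumgajo.
Rule 2 (stop-cluster e-epenthesis): /g/ and /k/ form a stop–stop cluster, so [e] is inserted between them. /eigkiumgajo/ → eigekiumgajo.
Rule 3 (final vowel raising): /o/ is a mid vowel in word-final position, so it raises to [u]. /eigekiumgajo/ → eigekiumgaju.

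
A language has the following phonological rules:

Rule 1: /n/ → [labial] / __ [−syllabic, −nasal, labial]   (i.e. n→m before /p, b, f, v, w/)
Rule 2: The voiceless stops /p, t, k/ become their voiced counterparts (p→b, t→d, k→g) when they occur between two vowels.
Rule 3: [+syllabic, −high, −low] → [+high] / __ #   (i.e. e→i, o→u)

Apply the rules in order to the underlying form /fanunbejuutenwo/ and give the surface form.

Rule 1 (nasal place assimilation): /n/ precedes the labial consonant /b/, so it assimilates in place to [m]. /n/ precedes the labial consonant /w/, so it assimilates in place to [m]. /fanunbejuutenwo/ → fanumbejuutemwo.
Rule 2 (intervocalic voicing): /t/ is a voiceless stop between vowels /u/ and /e/, so it voices to [d]. /fanumbejuutemwo/ → fanumbejuudemwo.
Rule 3 (final vowel raising): /o/ is a mid vowel in word-final position, so it raises to [u]. /fanumbejuudemwo/ → fanumbejuudemwu.

fanumbejuudemwu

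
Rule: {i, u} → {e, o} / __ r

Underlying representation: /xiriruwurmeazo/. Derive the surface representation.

xereruwormeazo

/i/ is a high vowel immediately before /r/, so it lowers to [e].
/i/ is a high vowel immediately before /r/, so it lowers to [e].
/u/ is a high vowel immediately before /r/, so it lowers to [o].
The other instance of /u/ does not occur in the required environment and remains unchanged.
Surface form: [xereruwormeazo].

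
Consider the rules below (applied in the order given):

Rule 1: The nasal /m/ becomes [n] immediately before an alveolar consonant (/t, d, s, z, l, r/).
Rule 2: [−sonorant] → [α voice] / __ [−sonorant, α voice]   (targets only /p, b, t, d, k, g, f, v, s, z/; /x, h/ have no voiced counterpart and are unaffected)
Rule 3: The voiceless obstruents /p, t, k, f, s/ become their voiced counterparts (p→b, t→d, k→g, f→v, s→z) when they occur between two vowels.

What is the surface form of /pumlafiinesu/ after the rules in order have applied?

punlaviinezu

Rule 1 (nasal place assimilation): /m/ precedes the alveolar consonant /l/, so it assimilates in place to [n]. /pumlafiinesu/ → punlafiinesu.
Rule 2 (regressive voicing assimilation): no segment meets the environment; /punlafiinesu/ is unchanged.
Rule 3 (intervocalic voicing): /f/ is a voiceless obstruent between vowels /a/ and /i/, so it voices to [v]. /s/ is a voiceless obstruent between vowels /e/ and /u/, so it voices to [z]. /punlafiinesu/ → punlaviinezu.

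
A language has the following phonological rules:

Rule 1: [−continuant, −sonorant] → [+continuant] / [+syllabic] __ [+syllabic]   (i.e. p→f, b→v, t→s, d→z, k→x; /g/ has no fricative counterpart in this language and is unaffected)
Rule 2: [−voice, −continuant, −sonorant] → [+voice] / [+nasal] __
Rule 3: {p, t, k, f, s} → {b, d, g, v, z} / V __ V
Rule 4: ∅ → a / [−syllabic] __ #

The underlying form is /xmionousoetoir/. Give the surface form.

xmionouzoezoira

Rule 1 (intervocalic spirantization): /t/ is a stop between vowels /e/ and /o/, so it spirantizes to the fricative [s]. /xmionousoetoir/ → xmionousoesoir.
Rule 2 (post-nasal voicing): no segment meets the environment; /xmionousoesoir/ is unchanged.
Rule 3 (intervocalic voicing): /s/ is a voiceless obstruent between vowels /u/ and /o/, so it voices to [z]. /s/ is a voiceless obstruent between vowels /e/ and /o/, so it voices to [z]. /xmionousoesoir/ → xmionouzoezoir.
Rule 4 (final a-epenthesis): the form ends in the consonant /r/, so [a] is inserted word-finally. /xmionouzoezoir/ → xmionouzoezoira.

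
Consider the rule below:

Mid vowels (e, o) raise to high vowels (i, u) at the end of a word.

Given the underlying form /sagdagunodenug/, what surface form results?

No segment of /sagdagunodenug/ meets the structural description of the rule, so the form surfaces unchanged.

sagdagunodenug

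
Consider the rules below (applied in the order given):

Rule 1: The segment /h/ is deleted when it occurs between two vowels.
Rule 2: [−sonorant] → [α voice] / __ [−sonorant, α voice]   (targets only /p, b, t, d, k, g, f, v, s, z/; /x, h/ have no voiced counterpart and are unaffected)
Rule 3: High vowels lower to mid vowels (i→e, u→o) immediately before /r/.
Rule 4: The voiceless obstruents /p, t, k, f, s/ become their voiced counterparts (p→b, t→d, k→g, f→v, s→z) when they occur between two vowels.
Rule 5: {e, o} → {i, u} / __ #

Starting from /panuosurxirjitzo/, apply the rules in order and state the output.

panuozorxerjidzu

Rule 1 (intervocalic h-deletion): no segment meets the environment; /panuosurxirjitzo/ is unchanged.
Rule 2 (regressive voicing assimilation): /t/ precedes the voiced obstruent /z/, so it voices to [d] by assimilation. /panuosurxirjitzo/ → panuosurxirjidzo.
Rule 3 (pre-rhotic lowering): /u/ is a high vowel immediately before /r/, so it lowers to [o]. /i/ is a high vowel immediately before /r/, so it lowers to [e]. /panuosurxirjidzo/ → panuosorxerjidzo.
Rule 4 (intervocalic voicing): /s/ is a voiceless obstruent between vowels /o/ and /o/, so it voices to [z]. /panuosorxerjidzo/ → panuozorxerjidzo.
Rule 5 (final vowel raising): /o/ is a mid vowel in word-final position, so it raises to [u]. /panuozorxerjidzo/ → panuozorxerjidzu.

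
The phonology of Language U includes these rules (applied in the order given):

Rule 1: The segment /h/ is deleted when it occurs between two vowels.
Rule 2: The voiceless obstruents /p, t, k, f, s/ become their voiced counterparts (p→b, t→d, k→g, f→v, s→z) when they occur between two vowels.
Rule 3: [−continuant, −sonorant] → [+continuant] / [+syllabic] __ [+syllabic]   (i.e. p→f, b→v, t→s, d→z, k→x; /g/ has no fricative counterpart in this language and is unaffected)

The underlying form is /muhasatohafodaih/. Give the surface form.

muazazoavozaih

Rule 1 (intervocalic h-deletion): /h/ occurs between vowels /u/ and /a/, so it deletes. /h/ occurs between vowels /o/ and /a/, so it deletes. /muhasatohafodaih/ → muasatoafodaih.
Rule 2 (intervocalic voicing): /s/ is a voiceless obstruent between vowels /a/ and /a/, so it voices to [z]. /t/ is a voiceless obstruent between vowels /a/ and /o/, so it voices to [d]. /f/ is a voiceless obstruent between vowels /a/ and /o/, so it voices to [v]. /muasatoafodaih/ → muazadoavodaih.
Rule 3 (intervocalic spirantization): /d/ is a stop between vowels /a/ and /o/, so it spirantizes to the fricative [z]. /d/ is a stop between vowels /o/ and /a/, so it spirantizes to the fricative [z]. /muazadoavodaih/ → muazazoavozaih.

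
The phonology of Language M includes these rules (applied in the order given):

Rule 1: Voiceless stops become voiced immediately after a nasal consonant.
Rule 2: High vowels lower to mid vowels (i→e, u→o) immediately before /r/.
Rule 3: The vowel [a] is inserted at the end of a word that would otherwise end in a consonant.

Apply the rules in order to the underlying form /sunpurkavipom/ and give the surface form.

Rule 1 (post-nasal voicing): /p/ is a voiceless stop immediately after the nasal /n/, so it voices to [b]. /sunpurkavipom/ → sunburkavipom.
Rule 2 (pre-rhotic lowering): /u/ is a high vowel immediately before /r/, so it lowers to [o]. /sunburkavipom/ → sunborkavipom.
Rule 3 (final a-epenthesis): the form ends in the consonant /m/, so [a] is inserted word-finally. /sunborkavipom/ → sunborkavipoma.

sunborkavipoma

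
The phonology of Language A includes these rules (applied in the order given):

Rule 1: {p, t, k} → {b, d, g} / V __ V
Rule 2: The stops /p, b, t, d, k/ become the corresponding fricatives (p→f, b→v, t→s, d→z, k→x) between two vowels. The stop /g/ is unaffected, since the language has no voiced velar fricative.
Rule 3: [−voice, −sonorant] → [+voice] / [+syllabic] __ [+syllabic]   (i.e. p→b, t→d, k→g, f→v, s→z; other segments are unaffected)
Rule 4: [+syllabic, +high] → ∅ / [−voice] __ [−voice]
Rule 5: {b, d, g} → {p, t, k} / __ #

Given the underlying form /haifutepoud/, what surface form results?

Rule 1 (intervocalic voicing): /t/ is a voiceless stop between vowels /u/ and /e/, so it voices to [d]. /p/ is a voiceless stop between vowels /e/ and /o/, so it voices to [b]. /haifutepoud/ → haifudeboud.
Rule 2 (intervocalic spirantization): /d/ is a stop between vowels /u/ and /e/, so it spirantizes to the fricative [z]. /b/ is a stop between vowels /e/ and /o/, so it spirantizes to the fricative [v]. /haifudeboud/ → haifuzevoud.
Rule 3 (intervocalic voicing): /f/ is a voiceless obstruent between vowels /i/ and /u/, so it voices to [v]. /haifuzevoud/ → haivuzevoud.
Rule 4 (high vowel syncope): no segment meets the environment; /haivuzevoud/ is unchanged.
Rule 5 (final devoicing): /d/ is a voiced stop in word-final position, so it devoices to [t]. /haivuzevoud/ → haivuzevout.

haivuzevout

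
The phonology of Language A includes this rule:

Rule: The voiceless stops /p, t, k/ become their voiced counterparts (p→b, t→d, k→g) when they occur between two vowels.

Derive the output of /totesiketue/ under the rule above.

todesigedue

/t/ is a voiceless stop between vowels /o/ and /e/, so it voices to [d].
/k/ is a voiceless stop between vowels /i/ and /e/, so it voices to [g].
/t/ is a voiceless stop between vowels /e/ and /u/, so it voices to [d].
The other instance of /t/ does not occur in the required environment and remains unchanged.
Surface form: [todesigedue].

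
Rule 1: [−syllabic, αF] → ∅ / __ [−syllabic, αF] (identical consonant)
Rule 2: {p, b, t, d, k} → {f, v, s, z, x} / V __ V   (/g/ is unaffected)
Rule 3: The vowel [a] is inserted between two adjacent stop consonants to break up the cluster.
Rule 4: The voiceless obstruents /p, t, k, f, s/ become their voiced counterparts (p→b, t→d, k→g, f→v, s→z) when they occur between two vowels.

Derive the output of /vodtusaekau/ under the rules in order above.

Rule 1 (degemination): no segment meets the environment; /vodtusaekau/ is unchanged.
Rule 2 (intervocalic spirantization): /k/ is a stop between vowels /e/ and /a/, so it spirantizes to the fricative [x]. /vodtusaekau/ → vodtusaexau.
Rule 3 (stop-cluster a-epenthesis): /d/ and /t/ form a stop–stop cluster, so [a] is inserted between them. /vodtusaexau/ → vodatusaexau.
Rule 4 (intervocalic voicing): /t/ is a voiceless obstruent between vowels /a/ and /u/, so it voices to [d]. /s/ is a voiceless obstruent between vowels /u/ and /a/, so it voices to [z]. /vodatusaexau/ → vodaduzaexau.

vodaduzaexau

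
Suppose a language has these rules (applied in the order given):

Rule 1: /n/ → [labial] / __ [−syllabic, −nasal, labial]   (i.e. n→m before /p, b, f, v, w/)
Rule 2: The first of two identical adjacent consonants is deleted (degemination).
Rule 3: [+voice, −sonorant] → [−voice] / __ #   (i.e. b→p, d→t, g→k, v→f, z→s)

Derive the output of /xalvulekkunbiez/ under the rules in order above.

xalvulekumbies

Rule 1 (nasal place assimilation): /n/ precedes the labial consonant /b/, so it assimilates in place to [m]. /xalvulekkunbiez/ → xalvulekkumbiez.
Rule 2 (degemination): /kk/ is a geminate; the first /k/ deletes. /xalvulekkumbiez/ → xalvulekumbiez.
Rule 3 (final devoicing): /z/ is a voiced obstruent in word-final position, so it devoices to [s]. /xalvulekumbiez/ → xalvulekumbies.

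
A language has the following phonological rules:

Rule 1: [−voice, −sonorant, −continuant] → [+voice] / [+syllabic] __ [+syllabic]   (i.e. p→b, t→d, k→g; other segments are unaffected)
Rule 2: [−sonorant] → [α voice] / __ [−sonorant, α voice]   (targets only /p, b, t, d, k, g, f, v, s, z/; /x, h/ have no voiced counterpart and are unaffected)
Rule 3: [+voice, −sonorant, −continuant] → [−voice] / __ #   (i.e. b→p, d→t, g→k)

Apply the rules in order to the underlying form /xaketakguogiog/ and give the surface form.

Rule 1 (intervocalic voicing): /k/ is a voiceless stop between vowels /a/ and /e/, so it voices to [g]. /t/ is a voiceless stop between vowels /e/ and /a/, so it voices to [d]. /xaketakguogiog/ → xagedakguogiog.
Rule 2 (regressive voicing assimilation): /k/ precedes the voiced obstruent /g/, so it voices to [g] by assimilation. /xagedakguogiog/ → xagedagguogiog.
Rule 3 (final devoicing): /g/ is a voiced stop in word-final position, so it devoices to [k]. /xagedagguogiog/ → xagedagguogiok.

xagedagguogiok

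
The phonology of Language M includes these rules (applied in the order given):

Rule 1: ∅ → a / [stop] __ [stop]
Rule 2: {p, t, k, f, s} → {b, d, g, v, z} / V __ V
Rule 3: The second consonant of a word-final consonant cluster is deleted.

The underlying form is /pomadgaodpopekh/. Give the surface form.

pomadagaodabobek

Rule 1 (stop-cluster a-epenthesis): /d/ and /g/ form a stop–stop cluster, so [a] is inserted between them. /d/ and /p/ form a stop–stop cluster, so [a] is inserted between them. /pomadgaodpopekh/ → pomadagaodapopekh.
Rule 2 (intervocalic voicing): /p/ is a voiceless obstruent between vowels /a/ and /o/, so it voices to [b]. /p/ is a voiceless obstruent between vowels /o/ and /e/, so it voices to [b]. /pomadagaodapopekh/ → pomadagaodabobekh.
Rule 3 (final cluster simplification): /h/ is the second consonant of a word-final cluster /kh/, so it deletes. /pomadagaodabobekh/ → pomadagaodabobek.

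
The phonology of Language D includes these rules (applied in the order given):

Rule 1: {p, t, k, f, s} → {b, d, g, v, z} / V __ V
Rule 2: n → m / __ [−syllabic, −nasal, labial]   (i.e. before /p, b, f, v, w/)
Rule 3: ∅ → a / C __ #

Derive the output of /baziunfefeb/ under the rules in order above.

Rule 1 (intervocalic voicing): /f/ is a voiceless obstruent between vowels /e/ and /e/, so it voices to [v]. /baziunfefeb/ → baziunfeveb.
Rule 2 (nasal place assimilation): /n/ precedes the labial consonant /f/, so it assimilates in place to [m]. /baziunfeveb/ → baziumfeveb.
Rule 3 (final a-epenthesis): the form ends in the consonant /b/, so [a] is inserted word-finally. /baziumfeveb/ → baziumfeveba.

baziumfeveba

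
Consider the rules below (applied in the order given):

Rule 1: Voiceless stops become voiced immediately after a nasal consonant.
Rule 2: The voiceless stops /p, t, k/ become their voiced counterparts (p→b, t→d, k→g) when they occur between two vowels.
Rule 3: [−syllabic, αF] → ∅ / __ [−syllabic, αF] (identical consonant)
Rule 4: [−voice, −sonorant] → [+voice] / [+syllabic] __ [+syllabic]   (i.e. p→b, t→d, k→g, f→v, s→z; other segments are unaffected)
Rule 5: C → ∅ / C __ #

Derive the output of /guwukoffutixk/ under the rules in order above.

Rule 1 (post-nasal voicing): no segment meets the environment; /guwukoffutixk/ is unchanged.
Rule 2 (intervocalic voicing): /k/ is a voiceless stop between vowels /u/ and /o/, so it voices to [g]. /t/ is a voiceless stop between vowels /u/ and /i/, so it voices to [d]. /guwukoffutixk/ → guwugoffudixk.
Rule 3 (degemination): /ff/ is a geminate; the first /f/ deletes. /guwugoffudixk/ → guwugofudixk.
Rule 4 (intervocalic voicing): /f/ is a voiceless obstruent between vowels /o/ and /u/, so it voices to [v]. /guwugofudixk/ → guwugovudixk.
Rule 5 (final cluster simplification): /k/ is the second consonant of a word-final cluster /xk/, so it deletes. /guwugovudixk/ → guwugovudix.

guwugovudix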